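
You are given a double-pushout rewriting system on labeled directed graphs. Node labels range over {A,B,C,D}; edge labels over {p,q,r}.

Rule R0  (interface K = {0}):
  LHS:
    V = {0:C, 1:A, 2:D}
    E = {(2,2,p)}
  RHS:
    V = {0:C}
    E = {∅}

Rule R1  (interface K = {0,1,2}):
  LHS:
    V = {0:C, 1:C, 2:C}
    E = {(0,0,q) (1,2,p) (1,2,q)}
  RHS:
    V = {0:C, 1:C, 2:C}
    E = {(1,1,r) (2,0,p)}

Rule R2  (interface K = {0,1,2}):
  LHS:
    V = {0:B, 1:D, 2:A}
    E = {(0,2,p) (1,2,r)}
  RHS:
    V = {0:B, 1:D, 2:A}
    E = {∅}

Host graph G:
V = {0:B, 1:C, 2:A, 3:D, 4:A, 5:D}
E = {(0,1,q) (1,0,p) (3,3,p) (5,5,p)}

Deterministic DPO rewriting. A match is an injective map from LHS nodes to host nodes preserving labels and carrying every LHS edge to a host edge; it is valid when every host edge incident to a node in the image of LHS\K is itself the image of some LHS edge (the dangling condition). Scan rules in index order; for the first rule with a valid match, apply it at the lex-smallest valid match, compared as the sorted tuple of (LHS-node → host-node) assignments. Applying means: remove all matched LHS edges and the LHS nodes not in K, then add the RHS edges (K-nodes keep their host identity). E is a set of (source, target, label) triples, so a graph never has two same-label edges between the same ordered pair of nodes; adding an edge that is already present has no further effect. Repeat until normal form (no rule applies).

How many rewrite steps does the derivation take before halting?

Answer: 2

Steps:
[0] host  ⇒  6 nodes, 4 edges  {0-q->1 1-p->0 3-p->3 5-p->5}
[1] R0 @ {0↦1, 1↦2, 2↦3}  ⇒  4 nodes, 3 edges  {0-q->1 1-p->0 5-p->5}
[2] R0 @ {0↦1, 1↦4, 2↦5}  ⇒  2 nodes, 2 edges  {0-q->1 1-p->0}
halt: no rule applies after step 2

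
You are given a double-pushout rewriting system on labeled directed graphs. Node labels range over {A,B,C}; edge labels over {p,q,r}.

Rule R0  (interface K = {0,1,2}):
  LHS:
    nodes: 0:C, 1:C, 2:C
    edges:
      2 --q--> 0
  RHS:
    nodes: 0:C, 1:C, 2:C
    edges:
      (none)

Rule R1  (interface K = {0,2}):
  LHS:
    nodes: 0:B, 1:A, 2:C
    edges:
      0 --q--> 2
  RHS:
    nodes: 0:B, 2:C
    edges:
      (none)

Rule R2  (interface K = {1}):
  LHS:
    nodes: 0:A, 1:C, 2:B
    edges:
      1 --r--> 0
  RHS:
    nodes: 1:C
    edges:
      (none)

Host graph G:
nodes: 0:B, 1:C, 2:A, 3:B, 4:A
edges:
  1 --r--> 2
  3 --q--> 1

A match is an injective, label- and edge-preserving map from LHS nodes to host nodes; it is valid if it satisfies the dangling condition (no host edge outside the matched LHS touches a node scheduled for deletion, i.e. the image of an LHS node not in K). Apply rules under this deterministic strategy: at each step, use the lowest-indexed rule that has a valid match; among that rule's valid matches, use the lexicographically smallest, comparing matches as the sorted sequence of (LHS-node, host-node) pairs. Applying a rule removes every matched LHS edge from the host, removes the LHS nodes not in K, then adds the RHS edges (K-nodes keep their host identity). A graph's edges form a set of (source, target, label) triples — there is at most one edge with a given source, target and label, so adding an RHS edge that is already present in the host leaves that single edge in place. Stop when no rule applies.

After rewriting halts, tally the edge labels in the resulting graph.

Answer: (no edges)

Rewrite trace:
initial: |V|=5 |E|=2  E = 1-r->2 3-q->1
step 1: apply R1 at {0↦3, 1↦4, 2↦1}  → |V|=4 |E|=1  E = 1-r->2
step 2: apply R2 at {0↦2, 1↦1, 2↦0}  → |V|=2 |E|=0  E = ∅
normal form: no rule applies after step 2
NF edges: []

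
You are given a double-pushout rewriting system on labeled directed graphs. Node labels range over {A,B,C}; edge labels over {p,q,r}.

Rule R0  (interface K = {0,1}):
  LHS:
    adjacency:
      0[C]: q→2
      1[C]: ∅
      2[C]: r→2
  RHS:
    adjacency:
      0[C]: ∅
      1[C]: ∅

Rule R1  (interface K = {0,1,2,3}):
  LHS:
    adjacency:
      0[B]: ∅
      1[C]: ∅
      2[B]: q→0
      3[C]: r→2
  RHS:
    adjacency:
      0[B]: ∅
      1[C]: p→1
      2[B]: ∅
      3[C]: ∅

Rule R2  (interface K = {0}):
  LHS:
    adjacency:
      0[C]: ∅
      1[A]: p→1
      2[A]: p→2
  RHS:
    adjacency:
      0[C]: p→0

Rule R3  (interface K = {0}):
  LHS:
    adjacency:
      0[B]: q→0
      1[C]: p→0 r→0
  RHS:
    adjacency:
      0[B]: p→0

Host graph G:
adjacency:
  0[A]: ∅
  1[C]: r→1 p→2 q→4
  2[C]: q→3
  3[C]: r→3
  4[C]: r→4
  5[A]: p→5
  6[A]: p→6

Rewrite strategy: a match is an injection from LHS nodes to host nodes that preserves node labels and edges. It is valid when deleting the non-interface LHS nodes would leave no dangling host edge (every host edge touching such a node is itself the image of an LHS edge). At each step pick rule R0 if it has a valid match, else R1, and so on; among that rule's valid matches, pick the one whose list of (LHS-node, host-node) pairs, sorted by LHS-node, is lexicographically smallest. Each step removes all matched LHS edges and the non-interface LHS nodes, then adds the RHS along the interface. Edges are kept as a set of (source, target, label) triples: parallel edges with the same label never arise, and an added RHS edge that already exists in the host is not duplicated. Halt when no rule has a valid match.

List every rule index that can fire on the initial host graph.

Answer: [R0,R2]

Steps:
R0: 4 valid matches — {0↦1, 1↦2, 2↦4}, {0↦1, 1↦3, 2↦4}, {0↦2, 1↦1, 2↦3} (+1 more)
R1: no valid match — LHS pattern not found
R2: 8 valid matches — {0↦1, 1↦5, 2↦6}, {0↦1, 1↦6, 2↦5}, {0↦2, 1↦5, 2↦6} (+5 more)
R3: no valid match — LHS pattern not found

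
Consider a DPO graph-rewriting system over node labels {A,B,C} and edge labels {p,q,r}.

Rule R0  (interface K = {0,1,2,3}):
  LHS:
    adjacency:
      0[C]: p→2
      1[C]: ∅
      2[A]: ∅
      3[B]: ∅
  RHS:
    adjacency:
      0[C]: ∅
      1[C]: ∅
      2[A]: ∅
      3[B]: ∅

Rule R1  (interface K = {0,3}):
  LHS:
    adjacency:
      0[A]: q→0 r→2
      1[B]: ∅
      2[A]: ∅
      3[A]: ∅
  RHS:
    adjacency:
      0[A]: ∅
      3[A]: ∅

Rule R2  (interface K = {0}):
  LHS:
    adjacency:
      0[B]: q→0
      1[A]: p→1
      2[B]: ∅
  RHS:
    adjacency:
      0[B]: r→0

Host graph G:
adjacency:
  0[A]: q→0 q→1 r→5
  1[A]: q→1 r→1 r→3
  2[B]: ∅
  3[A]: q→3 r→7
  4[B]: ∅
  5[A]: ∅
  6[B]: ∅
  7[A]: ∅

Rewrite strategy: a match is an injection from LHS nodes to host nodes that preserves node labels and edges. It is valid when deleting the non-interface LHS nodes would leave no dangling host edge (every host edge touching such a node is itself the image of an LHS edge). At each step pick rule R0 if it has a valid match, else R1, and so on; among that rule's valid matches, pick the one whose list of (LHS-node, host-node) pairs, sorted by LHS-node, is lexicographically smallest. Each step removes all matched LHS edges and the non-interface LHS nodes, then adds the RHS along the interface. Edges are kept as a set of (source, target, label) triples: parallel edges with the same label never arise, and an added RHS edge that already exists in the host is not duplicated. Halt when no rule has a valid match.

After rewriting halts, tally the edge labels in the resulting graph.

[0] host  ⇒  8 nodes, 8 edges  {0-q->0 0-q->1 0-r->5 1-q->1 1-r->1 1-r->3 3-q->3 3-r->7}
[1] R1 @ {0↦0, 1↦2, 2↦5, 3↦1}  ⇒  6 nodes, 6 edges  {0-q->1 1-q->1 1-r->1 1-r->3 3-q->3 3-r->7}
[2] R1 @ {0↦3, 1↦4, 2↦7, 3↦0}  ⇒  4 nodes, 4 edges  {0-q->1 1-q->1 1-r->1 1-r->3}
[3] R1 @ {0↦1, 1↦6, 2↦3, 3↦0}  ⇒  2 nodes, 2 edges  {0-q->1 1-r->1}
halt: no rule applies after step 3
NF edges: [(0, 1, 'q'), (1, 1, 'r')]

Answer: q:1 r:1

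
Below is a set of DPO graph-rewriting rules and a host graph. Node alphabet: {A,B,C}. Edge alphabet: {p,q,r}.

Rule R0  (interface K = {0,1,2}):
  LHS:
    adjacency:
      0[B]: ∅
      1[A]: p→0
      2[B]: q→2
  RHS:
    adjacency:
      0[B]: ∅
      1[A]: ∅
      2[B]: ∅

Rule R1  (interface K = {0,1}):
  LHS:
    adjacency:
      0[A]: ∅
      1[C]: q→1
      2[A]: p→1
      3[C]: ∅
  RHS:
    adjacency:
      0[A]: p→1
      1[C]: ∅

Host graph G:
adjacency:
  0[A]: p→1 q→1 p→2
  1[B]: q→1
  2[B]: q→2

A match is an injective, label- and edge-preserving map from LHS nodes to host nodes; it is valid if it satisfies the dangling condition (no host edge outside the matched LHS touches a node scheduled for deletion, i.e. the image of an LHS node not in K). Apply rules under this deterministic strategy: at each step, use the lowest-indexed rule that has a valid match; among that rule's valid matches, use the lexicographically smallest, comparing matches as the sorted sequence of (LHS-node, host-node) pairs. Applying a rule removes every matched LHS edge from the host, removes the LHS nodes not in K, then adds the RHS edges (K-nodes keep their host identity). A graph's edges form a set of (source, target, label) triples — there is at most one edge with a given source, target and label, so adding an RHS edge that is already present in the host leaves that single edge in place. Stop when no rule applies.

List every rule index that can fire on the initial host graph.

R0: 2 valid matches — {0↦1, 1↦0, 2↦2}, {0↦2, 1↦0, 2↦1}
R1: no valid match — LHS pattern not found

Answer: [R0]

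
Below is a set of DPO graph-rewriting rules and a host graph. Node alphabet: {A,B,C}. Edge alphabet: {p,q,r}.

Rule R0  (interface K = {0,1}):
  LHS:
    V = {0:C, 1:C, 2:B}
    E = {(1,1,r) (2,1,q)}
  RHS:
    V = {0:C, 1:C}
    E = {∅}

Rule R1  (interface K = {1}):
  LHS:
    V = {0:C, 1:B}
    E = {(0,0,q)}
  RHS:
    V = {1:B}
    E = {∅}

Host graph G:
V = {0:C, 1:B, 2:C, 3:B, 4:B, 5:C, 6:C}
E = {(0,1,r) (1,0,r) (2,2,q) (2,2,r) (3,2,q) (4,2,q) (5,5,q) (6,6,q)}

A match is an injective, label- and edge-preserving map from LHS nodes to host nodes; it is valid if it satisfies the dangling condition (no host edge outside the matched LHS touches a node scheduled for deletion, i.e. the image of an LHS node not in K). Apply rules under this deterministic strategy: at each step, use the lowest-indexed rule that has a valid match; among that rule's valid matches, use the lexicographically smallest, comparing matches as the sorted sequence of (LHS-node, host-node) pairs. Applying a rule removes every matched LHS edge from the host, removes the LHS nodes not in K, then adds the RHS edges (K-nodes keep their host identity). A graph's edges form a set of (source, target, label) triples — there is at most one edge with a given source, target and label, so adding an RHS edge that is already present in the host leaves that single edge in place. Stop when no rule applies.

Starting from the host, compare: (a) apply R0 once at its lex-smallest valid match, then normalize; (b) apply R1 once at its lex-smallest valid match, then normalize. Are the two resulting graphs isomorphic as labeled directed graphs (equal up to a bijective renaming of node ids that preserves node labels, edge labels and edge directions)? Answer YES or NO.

Answer: YES

Steps:
branch R0-first: apply at {0↦0, 1↦2, 2↦3} → |E|=6, then 2 more step(s) → NF |V|=4 |E|=4 V={0:C, 1:B, 2:C, 4:B} E=0-r->1 1-r->0 2-q->2 4-q->2
branch R1-first: apply at {0↦5, 1↦1} → |E|=7, then 2 more step(s) → NF |V|=4 |E|=4 V={0:C, 1:B, 2:C, 4:B} E=0-r->1 1-r->0 2-q->2 4-q->2
graphs isomorphic (equal up to label-preserving node renaming)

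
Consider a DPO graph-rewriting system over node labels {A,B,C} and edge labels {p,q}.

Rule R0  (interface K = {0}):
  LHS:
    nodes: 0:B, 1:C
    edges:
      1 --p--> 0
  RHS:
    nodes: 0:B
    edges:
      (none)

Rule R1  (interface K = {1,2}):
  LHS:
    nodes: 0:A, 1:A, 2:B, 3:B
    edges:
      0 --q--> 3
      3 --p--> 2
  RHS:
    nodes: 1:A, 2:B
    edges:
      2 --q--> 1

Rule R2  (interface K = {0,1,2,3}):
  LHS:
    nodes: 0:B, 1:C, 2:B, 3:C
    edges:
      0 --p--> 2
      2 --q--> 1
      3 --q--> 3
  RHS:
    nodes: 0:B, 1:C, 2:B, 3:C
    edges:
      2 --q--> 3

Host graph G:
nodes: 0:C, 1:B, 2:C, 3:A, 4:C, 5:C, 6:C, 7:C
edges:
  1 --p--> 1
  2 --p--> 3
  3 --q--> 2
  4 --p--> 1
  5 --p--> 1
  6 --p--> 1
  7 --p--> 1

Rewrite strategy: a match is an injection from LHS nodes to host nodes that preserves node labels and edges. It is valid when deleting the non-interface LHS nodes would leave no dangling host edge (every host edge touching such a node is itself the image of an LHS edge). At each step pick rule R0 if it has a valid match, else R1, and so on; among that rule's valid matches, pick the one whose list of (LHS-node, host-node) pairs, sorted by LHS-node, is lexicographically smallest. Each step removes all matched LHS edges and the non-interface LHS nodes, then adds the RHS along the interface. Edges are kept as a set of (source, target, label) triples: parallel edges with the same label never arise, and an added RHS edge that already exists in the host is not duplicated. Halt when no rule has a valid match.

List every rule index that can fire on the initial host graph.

Answer: [R0]

Rewrite trace:
R0: 4 valid matches — {0↦1, 1↦4}, {0↦1, 1↦5}, {0↦1, 1↦6} (+1 more)
R1: no valid match — LHS pattern not found
R2: no valid match — LHS pattern not found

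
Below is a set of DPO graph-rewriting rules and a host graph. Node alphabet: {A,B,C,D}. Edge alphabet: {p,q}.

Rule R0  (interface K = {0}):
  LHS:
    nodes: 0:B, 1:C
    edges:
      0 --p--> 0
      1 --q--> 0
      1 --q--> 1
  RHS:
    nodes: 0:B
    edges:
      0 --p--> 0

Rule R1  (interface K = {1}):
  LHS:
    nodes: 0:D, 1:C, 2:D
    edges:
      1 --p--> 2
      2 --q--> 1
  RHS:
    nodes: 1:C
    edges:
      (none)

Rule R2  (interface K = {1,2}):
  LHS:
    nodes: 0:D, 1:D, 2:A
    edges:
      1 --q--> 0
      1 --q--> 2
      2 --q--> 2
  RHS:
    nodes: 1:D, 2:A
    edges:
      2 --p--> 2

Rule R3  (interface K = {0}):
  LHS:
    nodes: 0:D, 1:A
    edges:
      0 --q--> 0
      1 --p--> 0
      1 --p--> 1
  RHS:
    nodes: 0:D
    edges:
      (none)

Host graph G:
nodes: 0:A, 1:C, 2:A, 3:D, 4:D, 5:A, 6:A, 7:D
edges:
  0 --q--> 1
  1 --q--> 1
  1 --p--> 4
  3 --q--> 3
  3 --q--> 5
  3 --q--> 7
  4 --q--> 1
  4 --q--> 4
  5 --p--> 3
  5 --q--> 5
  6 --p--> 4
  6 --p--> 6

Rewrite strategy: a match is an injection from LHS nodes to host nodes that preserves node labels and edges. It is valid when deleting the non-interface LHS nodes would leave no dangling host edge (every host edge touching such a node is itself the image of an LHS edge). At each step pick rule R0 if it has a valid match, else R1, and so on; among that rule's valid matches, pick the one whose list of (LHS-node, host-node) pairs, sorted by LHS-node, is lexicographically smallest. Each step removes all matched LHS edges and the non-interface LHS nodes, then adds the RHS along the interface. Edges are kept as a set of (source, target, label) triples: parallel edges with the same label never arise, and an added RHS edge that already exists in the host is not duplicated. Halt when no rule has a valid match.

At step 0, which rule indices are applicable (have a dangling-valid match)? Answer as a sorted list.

R0: no valid match — LHS pattern not found
R1: no valid match — 2 raw matches, all fail dangling condition
R2: 1 valid match — {0↦7, 1↦3, 2↦5}
R3: 1 valid match — {0↦4, 1↦6}

Answer: [R2,R3]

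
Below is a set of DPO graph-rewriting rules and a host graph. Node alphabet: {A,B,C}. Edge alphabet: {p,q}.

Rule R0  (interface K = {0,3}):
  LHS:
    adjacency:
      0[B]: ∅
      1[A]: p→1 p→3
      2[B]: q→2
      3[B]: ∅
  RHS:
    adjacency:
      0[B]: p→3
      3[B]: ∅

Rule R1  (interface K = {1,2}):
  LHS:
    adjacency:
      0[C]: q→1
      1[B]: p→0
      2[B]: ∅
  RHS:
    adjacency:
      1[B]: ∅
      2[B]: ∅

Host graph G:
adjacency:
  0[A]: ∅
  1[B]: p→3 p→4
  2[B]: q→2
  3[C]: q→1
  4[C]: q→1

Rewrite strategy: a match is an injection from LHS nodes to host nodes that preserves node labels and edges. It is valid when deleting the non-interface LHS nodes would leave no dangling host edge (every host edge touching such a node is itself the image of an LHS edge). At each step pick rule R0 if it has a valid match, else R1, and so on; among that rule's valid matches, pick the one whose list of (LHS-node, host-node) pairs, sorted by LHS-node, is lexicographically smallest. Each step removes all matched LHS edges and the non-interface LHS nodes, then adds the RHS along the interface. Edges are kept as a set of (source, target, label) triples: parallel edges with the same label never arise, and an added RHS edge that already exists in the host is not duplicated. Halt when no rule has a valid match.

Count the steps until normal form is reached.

[0] host  ⇒  5 nodes, 5 edges  {1-p->3 1-p->4 2-q->2 3-q->1 4-q->1}
[1] R1 @ {0↦3, 1↦1, 2↦2}  ⇒  4 nodes, 3 edges  {1-p->4 2-q->2 4-q->1}
[2] R1 @ {0↦4, 1↦1, 2↦2}  ⇒  3 nodes, 1 edges  {2-q->2}
halt: no rule applies after step 2

Answer: 2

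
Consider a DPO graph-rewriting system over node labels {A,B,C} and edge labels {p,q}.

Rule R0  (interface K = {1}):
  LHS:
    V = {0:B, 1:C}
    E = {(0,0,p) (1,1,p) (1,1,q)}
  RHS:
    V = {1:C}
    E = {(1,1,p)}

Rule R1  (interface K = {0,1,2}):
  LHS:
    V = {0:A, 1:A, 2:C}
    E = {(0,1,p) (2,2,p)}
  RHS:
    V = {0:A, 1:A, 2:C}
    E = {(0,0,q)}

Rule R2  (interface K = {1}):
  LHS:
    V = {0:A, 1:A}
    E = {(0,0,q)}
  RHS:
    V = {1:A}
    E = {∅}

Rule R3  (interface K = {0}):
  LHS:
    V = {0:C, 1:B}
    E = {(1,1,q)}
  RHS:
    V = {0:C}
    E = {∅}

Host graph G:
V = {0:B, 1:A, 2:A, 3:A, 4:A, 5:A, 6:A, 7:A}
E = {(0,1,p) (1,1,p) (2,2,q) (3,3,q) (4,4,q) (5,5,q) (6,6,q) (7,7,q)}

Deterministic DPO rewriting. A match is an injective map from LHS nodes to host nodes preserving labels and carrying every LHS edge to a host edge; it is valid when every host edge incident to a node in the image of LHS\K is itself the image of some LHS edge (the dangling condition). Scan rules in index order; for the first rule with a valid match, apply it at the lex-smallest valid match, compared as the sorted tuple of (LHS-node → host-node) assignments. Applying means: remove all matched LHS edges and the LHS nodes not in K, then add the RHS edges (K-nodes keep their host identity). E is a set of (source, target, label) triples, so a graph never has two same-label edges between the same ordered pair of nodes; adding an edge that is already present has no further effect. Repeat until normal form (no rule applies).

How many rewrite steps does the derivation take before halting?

start.  V:8 E:8  edges: 0-p->1 1-p->1 2-q->2 3-q->3 4-q->4 5-q->5 6-q->6 7-q->7
1. fire R2 via {0↦2, 1↦1}  →  V:7 E:7  edges: 0-p->1 1-p->1 3-q->3 4-q->4 5-q->5 6-q->6 7-q->7
2. fire R2 via {0↦3, 1↦1}  →  V:6 E:6  edges: 0-p->1 1-p->1 4-q->4 5-q->5 6-q->6 7-q->7
3. fire R2 via {0↦4, 1↦1}  →  V:5 E:5  edges: 0-p->1 1-p->1 5-q->5 6-q->6 7-q->7
4. fire R2 via {0↦5, 1↦1}  →  V:4 E:4  edges: 0-p->1 1-p->1 6-q->6 7-q->7
5. fire R2 via {0↦6, 1↦1}  →  V:3 E:3  edges: 0-p->1 1-p->1 7-q->7
6. fire R2 via {0↦7, 1↦1}  →  V:2 E:2  edges: 0-p->1 1-p->1
halt: no rule applies after step 6

Answer: 6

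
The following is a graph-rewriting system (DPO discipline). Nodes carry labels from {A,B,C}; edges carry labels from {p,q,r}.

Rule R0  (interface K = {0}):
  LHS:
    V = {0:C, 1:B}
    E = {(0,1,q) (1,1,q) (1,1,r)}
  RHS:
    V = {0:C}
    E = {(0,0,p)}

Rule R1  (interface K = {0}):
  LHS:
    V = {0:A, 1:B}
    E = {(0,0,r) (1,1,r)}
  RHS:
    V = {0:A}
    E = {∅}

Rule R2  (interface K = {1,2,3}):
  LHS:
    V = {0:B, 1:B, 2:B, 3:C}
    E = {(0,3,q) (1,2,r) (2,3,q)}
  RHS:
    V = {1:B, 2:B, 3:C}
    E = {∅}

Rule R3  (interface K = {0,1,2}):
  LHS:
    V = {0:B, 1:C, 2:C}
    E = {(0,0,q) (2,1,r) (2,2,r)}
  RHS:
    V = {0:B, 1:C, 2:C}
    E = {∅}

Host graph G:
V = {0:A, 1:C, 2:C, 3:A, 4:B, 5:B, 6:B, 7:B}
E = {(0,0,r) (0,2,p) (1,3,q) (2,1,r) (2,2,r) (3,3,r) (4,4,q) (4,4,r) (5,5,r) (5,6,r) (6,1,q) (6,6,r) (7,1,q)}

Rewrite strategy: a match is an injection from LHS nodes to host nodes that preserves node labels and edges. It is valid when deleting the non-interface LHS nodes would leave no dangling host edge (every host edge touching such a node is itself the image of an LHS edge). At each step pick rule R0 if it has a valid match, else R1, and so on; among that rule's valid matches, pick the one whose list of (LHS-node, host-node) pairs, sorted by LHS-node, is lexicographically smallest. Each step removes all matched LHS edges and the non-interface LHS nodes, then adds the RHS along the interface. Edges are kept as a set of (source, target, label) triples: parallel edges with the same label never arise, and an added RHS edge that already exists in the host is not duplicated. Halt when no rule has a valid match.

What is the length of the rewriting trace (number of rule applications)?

initial: |V|=8 |E|=13  E = 0-r->0 0-p->2 1-q->3 2-r->1 2-r->2 3-r->3 4-q->4 4-r->4 5-r->5 5-r->6 6-q->1 6-r->6 7-q->1
step 1: apply R2 at {0↦7, 1↦5, 2↦6, 3↦1}  → |V|=7 |E|=10  E = 0-r->0 0-p->2 1-q->3 2-r->1 2-r->2 3-r->3 4-q->4 4-r->4 5-r->5 6-r->6
step 2: apply R1 at {0↦0, 1↦5}  → |V|=6 |E|=8  E = 0-p->2 1-q->3 2-r->1 2-r->2 3-r->3 4-q->4 4-r->4 6-r->6
step 3: apply R1 at {0↦3, 1↦6}  → |V|=5 |E|=6  E = 0-p->2 1-q->3 2-r->1 2-r->2 4-q->4 4-r->4
step 4: apply R3 at {0↦4, 1↦1, 2↦2}  → |V|=5 |E|=3  E = 0-p->2 1-q->3 4-r->4
halt: no rule applies after step 4

Answer: 4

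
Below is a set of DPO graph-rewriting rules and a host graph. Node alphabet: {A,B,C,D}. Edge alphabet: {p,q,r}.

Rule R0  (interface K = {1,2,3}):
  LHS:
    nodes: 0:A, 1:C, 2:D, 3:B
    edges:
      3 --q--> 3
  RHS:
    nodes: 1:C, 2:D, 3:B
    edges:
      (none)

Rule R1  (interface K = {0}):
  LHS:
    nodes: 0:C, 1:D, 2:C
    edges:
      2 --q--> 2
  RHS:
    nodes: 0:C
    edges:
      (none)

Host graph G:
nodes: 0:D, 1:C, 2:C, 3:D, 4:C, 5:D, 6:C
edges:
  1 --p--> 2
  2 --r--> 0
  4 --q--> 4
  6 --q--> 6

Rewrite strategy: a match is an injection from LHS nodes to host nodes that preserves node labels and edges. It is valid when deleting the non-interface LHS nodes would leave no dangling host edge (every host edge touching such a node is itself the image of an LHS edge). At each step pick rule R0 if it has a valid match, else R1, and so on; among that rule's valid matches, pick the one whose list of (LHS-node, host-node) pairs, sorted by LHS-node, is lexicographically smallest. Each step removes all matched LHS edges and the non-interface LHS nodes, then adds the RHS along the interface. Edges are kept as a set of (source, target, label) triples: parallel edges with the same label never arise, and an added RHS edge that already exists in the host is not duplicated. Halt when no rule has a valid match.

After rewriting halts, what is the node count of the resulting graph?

start.  V:7 E:4  edges: 1-p->2 2-r->0 4-q->4 6-q->6
1. fire R1 via {0↦1, 1↦3, 2↦4}  →  V:5 E:3  edges: 1-p->2 2-r->0 6-q->6
2. fire R1 via {0↦1, 1↦5, 2↦6}  →  V:3 E:2  edges: 1-p->2 2-r->0
halt: no rule applies after step 2
NF nodes: {0:D, 1:C, 2:C}

Answer: 3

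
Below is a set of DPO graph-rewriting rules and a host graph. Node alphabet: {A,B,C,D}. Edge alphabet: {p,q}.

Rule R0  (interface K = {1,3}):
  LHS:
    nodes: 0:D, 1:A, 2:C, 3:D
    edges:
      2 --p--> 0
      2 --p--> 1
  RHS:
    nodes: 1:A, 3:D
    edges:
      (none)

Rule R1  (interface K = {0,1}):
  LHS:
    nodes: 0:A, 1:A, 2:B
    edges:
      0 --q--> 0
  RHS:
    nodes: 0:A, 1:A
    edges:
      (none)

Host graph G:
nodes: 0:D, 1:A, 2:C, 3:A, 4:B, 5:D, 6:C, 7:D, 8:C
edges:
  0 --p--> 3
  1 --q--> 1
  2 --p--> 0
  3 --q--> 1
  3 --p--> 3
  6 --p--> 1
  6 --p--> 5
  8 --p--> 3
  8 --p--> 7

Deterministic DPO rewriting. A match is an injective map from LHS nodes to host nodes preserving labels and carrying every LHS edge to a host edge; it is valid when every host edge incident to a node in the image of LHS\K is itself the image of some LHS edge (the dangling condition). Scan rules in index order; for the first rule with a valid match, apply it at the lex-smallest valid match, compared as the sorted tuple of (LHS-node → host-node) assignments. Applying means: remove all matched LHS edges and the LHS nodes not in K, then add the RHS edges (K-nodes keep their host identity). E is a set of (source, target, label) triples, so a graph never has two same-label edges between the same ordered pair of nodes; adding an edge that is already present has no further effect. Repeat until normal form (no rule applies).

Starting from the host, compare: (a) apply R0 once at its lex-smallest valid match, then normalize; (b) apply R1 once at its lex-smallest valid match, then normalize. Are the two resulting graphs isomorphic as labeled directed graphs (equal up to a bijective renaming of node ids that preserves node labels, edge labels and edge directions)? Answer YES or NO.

branch R0-first: apply at {0↦5, 1↦1, 2↦6, 3↦0} → |E|=7, then 2 more step(s) → NF |V|=4 |E|=4 V={0:D, 1:A, 2:C, 3:A} E=0-p->3 2-p->0 3-q->1 3-p->3
branch R1-first: apply at {0↦1, 1↦3, 2↦4} → |E|=8, then 2 more step(s) → NF |V|=4 |E|=4 V={0:D, 1:A, 2:C, 3:A} E=0-p->3 2-p->0 3-q->1 3-p->3
graphs isomorphic (equal up to label-preserving node renaming)

Answer: YES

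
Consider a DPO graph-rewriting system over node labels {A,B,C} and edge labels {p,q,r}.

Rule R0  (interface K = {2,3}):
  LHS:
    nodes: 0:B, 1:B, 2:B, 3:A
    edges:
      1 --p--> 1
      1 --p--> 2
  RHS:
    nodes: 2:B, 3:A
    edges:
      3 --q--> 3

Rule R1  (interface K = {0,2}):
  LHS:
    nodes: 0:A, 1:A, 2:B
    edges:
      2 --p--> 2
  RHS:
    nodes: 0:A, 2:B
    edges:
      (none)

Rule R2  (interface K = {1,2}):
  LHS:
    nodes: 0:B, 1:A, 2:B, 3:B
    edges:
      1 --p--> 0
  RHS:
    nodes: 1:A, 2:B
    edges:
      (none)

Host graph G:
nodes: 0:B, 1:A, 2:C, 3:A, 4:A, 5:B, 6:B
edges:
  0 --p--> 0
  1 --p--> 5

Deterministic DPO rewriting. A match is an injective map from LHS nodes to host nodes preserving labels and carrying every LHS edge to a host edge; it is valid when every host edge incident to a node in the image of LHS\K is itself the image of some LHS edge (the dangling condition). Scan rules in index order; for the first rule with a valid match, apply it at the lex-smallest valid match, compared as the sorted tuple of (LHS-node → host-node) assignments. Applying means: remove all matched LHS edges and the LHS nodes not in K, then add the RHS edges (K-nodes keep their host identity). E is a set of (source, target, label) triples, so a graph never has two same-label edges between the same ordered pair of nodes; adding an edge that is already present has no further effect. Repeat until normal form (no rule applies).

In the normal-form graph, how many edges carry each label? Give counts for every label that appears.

Answer: (no edges)

Rewrite trace:
start.  V:7 E:2  edges: 0-p->0 1-p->5
1. fire R1 via {0↦1, 1↦3, 2↦0}  →  V:6 E:1  edges: 1-p->5
2. fire R2 via {0↦5, 1↦1, 2↦0, 3↦6}  →  V:4 E:0  edges: ∅
normal form: no rule applies after step 2
NF edges: []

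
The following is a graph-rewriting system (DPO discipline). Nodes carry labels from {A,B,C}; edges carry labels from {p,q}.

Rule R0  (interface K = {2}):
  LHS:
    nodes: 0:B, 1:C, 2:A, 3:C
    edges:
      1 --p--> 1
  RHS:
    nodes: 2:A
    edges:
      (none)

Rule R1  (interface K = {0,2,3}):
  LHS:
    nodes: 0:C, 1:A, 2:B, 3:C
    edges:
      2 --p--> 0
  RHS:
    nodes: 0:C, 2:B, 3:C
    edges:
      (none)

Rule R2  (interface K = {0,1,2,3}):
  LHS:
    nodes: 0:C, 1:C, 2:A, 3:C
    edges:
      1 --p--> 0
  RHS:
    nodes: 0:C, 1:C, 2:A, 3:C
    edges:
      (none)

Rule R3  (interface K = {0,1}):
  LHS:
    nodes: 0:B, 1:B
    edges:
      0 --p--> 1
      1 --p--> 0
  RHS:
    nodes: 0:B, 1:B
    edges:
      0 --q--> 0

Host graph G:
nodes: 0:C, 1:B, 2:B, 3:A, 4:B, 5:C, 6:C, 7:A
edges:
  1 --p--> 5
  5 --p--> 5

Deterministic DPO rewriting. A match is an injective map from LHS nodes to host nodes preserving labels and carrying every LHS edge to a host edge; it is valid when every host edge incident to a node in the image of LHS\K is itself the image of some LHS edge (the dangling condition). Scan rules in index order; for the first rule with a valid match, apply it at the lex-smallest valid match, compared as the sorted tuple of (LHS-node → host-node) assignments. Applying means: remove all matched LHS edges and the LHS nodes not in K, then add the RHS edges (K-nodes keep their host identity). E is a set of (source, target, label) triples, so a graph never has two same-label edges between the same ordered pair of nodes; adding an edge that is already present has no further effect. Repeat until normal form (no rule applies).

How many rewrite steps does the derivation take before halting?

Answer: 2

Rewrite trace:
initial: |V|=8 |E|=2  E = 1-p->5 5-p->5
step 1: apply R1 at {0↦5, 1↦3, 2↦1, 3↦0}  → |V|=7 |E|=1  E = 5-p->5
step 2: apply R0 at {0↦1, 1↦5, 2↦7, 3↦0}  → |V|=4 |E|=0  E = ∅
normal form: no rule applies after step 2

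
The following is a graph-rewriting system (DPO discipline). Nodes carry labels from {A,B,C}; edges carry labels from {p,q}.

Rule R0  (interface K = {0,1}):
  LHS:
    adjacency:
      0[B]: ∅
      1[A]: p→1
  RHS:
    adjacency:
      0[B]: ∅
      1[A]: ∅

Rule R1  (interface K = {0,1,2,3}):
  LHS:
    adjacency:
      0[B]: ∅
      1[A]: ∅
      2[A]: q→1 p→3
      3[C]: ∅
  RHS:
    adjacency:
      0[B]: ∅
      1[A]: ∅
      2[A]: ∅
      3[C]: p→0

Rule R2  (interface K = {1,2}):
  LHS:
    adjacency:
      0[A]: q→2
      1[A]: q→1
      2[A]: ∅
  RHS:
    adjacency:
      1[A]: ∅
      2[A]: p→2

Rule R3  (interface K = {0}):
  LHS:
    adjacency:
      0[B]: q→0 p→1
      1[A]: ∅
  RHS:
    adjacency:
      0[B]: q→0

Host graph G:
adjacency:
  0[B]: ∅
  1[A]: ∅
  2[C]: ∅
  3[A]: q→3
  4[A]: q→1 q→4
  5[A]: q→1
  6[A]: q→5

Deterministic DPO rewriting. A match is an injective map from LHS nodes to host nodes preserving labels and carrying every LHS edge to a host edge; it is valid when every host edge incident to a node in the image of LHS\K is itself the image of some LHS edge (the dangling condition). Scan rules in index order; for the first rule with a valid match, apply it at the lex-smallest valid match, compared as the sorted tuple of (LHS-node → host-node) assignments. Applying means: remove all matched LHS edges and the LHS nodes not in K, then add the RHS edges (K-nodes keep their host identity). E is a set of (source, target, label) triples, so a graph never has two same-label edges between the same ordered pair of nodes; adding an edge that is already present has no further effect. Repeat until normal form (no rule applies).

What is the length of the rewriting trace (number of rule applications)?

[0] host  ⇒  7 nodes, 5 edges  {3-q->3 4-q->1 4-q->4 5-q->1 6-q->5}
[1] R2 @ {0↦6, 1↦3, 2↦5}  ⇒  6 nodes, 4 edges  {4-q->1 4-q->4 5-q->1 5-p->5}
[2] R0 @ {0↦0, 1↦5}  ⇒  6 nodes, 3 edges  {4-q->1 4-q->4 5-q->1}
[3] R2 @ {0↦5, 1↦4, 2↦1}  ⇒  5 nodes, 2 edges  {1-p->1 4-q->1}
[4] R0 @ {0↦0, 1↦1}  ⇒  5 nodes, 1 edges  {4-q->1}
normal form: no rule applies after step 4

Answer: 4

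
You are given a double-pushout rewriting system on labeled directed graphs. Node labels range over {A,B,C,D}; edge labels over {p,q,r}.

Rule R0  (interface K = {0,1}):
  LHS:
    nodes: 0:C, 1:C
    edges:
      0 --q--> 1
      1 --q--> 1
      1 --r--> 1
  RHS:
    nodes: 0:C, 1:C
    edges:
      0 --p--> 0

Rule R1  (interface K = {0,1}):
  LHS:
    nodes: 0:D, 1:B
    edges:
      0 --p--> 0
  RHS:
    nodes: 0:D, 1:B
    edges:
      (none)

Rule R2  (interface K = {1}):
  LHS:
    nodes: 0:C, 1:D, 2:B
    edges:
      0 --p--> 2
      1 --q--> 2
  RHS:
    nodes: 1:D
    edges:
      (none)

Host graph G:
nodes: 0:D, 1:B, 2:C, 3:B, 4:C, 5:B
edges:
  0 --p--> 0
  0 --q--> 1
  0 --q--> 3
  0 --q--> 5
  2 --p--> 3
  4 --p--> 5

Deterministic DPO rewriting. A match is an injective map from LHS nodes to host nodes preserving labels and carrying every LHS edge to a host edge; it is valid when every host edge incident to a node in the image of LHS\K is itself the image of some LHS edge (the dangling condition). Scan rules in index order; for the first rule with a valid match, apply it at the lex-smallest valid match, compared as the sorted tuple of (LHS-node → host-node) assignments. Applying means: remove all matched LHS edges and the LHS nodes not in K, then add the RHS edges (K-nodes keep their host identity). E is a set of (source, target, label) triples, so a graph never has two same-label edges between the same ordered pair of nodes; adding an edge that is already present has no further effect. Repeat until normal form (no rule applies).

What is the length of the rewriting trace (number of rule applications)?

initial: |V|=6 |E|=6  E = 0-p->0 0-q->1 0-q->3 0-q->5 2-p->3 4-p->5
step 1: apply R1 at {0↦0, 1↦1}  → |V|=6 |E|=5  E = 0-q->1 0-q->3 0-q->5 2-p->3 4-p->5
step 2: apply R2 at {0↦2, 1↦0, 2↦3}  → |V|=4 |E|=3  E = 0-q->1 0-q->5 4-p->5
step 3: apply R2 at {0↦4, 1↦0, 2↦5}  → |V|=2 |E|=1  E = 0-q->1
final graph: no rule applies after step 3

Answer: 3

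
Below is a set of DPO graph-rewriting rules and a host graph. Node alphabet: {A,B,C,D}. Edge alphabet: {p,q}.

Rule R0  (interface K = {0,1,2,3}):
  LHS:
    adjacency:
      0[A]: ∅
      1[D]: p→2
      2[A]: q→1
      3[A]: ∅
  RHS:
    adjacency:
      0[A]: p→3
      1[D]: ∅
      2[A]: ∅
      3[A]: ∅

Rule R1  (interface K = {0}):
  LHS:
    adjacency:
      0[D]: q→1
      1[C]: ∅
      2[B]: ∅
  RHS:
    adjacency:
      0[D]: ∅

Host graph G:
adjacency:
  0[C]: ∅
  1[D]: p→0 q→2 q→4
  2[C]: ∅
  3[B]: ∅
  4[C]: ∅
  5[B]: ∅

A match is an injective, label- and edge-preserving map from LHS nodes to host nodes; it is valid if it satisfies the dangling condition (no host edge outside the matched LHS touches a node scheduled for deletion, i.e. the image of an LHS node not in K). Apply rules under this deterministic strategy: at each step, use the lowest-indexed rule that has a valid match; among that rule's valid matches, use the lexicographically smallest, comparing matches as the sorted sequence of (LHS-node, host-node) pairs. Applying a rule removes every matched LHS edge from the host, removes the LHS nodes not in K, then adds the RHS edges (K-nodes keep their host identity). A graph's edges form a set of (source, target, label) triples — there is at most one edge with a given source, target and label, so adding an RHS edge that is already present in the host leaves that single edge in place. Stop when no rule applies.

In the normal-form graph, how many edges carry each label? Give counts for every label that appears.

start.  V:6 E:3  edges: 1-p->0 1-q->2 1-q->4
1. fire R1 via {0↦1, 1↦2, 2↦3}  →  V:4 E:2  edges: 1-p->0 1-q->4
2. fire R1 via {0↦1, 1↦4, 2↦5}  →  V:2 E:1  edges: 1-p->0
normal form: no rule applies after step 2
NF edges: [(1, 0, 'p')]

Answer: p:1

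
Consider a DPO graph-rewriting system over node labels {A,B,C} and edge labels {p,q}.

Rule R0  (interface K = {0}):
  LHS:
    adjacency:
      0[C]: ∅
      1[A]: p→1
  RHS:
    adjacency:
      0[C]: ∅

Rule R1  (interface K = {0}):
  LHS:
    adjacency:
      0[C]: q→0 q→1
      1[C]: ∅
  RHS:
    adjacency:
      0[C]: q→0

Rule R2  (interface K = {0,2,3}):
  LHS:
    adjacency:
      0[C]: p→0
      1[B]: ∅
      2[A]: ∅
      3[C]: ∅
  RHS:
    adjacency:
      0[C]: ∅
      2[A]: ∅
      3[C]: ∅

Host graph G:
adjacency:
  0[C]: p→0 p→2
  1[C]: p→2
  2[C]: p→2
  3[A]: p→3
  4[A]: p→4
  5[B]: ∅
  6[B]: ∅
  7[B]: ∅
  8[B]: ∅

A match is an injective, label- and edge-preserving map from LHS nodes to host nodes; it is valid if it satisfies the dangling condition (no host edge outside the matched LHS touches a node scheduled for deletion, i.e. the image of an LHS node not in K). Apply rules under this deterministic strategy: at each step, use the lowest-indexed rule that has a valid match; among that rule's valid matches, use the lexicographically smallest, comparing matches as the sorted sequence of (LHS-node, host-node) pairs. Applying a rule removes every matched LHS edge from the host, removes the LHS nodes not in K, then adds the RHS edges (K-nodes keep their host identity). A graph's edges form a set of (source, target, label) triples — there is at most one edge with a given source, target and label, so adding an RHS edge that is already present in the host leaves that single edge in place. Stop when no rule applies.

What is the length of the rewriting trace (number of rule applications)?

[0] host  ⇒  9 nodes, 6 edges  {0-p->0 0-p->2 1-p->2 2-p->2 3-p->3 4-p->4}
[1] R0 @ {0↦0, 1↦3}  ⇒  8 nodes, 5 edges  {0-p->0 0-p->2 1-p->2 2-p->2 4-p->4}
[2] R0 @ {0↦0, 1↦4}  ⇒  7 nodes, 4 edges  {0-p->0 0-p->2 1-p->2 2-p->2}
normal form: no rule applies after step 2

Answer: 2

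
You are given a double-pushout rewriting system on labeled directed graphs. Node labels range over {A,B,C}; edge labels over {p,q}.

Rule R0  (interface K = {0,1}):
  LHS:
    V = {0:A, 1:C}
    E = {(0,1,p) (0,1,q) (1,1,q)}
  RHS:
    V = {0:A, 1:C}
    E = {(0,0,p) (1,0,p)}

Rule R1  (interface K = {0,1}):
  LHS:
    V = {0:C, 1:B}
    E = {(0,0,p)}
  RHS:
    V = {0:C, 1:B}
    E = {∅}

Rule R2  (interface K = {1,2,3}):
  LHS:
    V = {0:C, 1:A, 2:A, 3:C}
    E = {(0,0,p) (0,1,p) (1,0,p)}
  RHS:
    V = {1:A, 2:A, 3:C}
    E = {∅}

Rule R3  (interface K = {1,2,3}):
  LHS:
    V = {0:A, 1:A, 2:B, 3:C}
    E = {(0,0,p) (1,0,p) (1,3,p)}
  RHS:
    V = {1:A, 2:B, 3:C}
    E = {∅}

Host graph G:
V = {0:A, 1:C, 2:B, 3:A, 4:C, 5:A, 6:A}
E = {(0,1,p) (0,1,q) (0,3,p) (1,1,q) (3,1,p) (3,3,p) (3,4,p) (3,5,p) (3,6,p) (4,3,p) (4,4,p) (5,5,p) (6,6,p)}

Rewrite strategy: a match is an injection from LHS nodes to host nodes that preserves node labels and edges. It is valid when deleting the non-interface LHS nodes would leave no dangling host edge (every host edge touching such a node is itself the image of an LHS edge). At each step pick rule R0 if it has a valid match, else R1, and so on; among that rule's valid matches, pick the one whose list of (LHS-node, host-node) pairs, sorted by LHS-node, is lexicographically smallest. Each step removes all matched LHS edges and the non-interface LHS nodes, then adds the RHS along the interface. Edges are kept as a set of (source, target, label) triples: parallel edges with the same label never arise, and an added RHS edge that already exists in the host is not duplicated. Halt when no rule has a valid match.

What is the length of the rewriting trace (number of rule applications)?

initial: |V|=7 |E|=13  E = 0-p->1 0-q->1 0-p->3 1-q->1 3-p->1 3-p->3 3-p->4 3-p->5 3-p->6 4-p->3 4-p->4 5-p->5 6-p->6
step 1: apply R0 at {0↦0, 1↦1}  → |V|=7 |E|=12  E = 0-p->0 0-p->3 1-p->0 3-p->1 3-p->3 3-p->4 3-p->5 3-p->6 4-p->3 4-p->4 5-p->5 6-p->6
step 2: apply R1 at {0↦4, 1↦2}  → |V|=7 |E|=11  E = 0-p->0 0-p->3 1-p->0 3-p->1 3-p->3 3-p->4 3-p->5 3-p->6 4-p->3 5-p->5 6-p->6
step 3: apply R3 at {0↦5, 1↦3, 2↦2, 3↦1}  → |V|=6 |E|=8  E = 0-p->0 0-p->3 1-p->0 3-p->3 3-p->4 3-p->6 4-p->3 6-p->6
step 4: apply R3 at {0↦6, 1↦3, 2↦2, 3↦4}  → |V|=5 |E|=5  E = 0-p->0 0-p->3 1-p->0 3-p->3 4-p->3
normal form: no rule applies after step 4

Answer: 4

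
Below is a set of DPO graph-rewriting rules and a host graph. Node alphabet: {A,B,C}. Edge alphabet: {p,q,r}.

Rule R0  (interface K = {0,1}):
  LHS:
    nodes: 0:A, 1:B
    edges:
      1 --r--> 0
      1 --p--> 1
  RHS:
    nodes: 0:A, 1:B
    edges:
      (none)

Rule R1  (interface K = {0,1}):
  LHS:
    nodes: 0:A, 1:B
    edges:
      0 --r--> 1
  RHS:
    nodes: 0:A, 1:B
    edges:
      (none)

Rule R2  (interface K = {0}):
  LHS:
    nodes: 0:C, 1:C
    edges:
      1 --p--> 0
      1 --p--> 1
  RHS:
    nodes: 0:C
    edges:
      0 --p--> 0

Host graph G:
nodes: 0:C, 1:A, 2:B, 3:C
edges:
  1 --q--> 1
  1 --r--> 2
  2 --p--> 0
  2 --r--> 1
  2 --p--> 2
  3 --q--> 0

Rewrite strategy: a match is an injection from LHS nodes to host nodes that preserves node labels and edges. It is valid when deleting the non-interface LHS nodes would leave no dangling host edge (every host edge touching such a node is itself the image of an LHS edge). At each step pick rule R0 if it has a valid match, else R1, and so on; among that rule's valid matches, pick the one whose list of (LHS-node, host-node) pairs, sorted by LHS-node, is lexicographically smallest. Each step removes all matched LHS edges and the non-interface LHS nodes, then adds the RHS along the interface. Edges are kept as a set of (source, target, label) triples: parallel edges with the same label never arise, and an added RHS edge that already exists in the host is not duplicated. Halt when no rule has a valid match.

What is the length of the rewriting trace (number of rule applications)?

Answer: 2

Rewrite trace:
[0] host  ⇒  4 nodes, 6 edges  {1-q->1 1-r->2 2-p->0 2-r->1 2-p->2 3-q->0}
[1] R0 @ {0↦1, 1↦2}  ⇒  4 nodes, 4 edges  {1-q->1 1-r->2 2-p->0 3-q->0}
[2] R1 @ {0↦1, 1↦2}  ⇒  4 nodes, 3 edges  {1-q->1 2-p->0 3-q->0}
halt: no rule applies after step 2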